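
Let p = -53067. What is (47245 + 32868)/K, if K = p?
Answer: -80113/53067 ≈ -1.5097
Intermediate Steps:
K = -53067
(47245 + 32868)/K = (47245 + 32868)/(-53067) = 80113*(-1/53067) = -80113/53067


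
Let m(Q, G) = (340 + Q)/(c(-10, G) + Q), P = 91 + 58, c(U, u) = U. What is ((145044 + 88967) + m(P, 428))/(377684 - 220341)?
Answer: 32528018/21870677 ≈ 1.4873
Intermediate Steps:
P = 149
m(Q, G) = (340 + Q)/(-10 + Q)
((145044 + 88967) + m(P, 428))/(377684 - 220341) = ((145044 + 88967) + (340 + 149)/(-10 + 149))/(377684 - 220341) = (234011 + 489/139)/157343 = (234011 + (1/139)*489)*(1/157343) = (234011 + 489/139)*(1/157343) = (32528018/139)*(1/157343) = 32528018/21870677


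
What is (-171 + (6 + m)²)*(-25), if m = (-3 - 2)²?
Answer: -19750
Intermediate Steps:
m = 25 (m = (-5)² = 25)
(-171 + (6 + m)²)*(-25) = (-171 + (6 + 25)²)*(-25) = (-171 + 31²)*(-25) = (-171 + 961)*(-25) = 790*(-25) = -19750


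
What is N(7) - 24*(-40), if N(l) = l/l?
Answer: 961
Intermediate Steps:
N(l) = 1
N(7) - 24*(-40) = 1 - 24*(-40) = 1 + 960 = 961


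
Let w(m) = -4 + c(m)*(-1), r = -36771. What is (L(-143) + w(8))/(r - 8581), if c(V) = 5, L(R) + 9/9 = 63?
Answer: -53/45352 ≈ -0.0011686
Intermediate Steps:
L(R) = 62 (L(R) = -1 + 63 = 62)
w(m) = -9 (w(m) = -4 + 5*(-1) = -4 - 5 = -9)
(L(-143) + w(8))/(r - 8581) = (62 - 9)/(-36771 - 8581) = 53/(-45352) = 53*(-1/45352) = -53/45352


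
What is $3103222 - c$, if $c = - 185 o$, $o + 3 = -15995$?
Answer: $143592$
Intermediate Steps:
$o = -15998$ ($o = -3 - 15995 = -15998$)
$c = 2959630$ ($c = \left(-185\right) \left(-15998\right) = 2959630$)
$3103222 - c = 3103222 - 2959630 = 143592$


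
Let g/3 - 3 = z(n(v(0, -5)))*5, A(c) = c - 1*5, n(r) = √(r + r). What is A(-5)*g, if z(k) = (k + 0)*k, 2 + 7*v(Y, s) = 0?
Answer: -30/7 ≈ -4.2857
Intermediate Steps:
v(Y, s) = -2/7 (v(Y, s) = -2/7 + (⅐)*0 = -2/7 + 0 = -2/7)
n(r) = √2*√r (n(r) = √(2*r) = √2*√r)
A(c) = -5 + c (A(c) = c - 5 = -5 + c)
z(k) = k² (z(k) = k*k = k²)
g = 3/7 (g = 9 + 3*((√2*√(-2/7))²*5) = 9 + 3*((√2*(I*√14/7))²*5) = 9 + 3*((2*I*√7/7)²*5) = 9 + 3*(-4/7*5) = 9 + 3*(-20/7) = 9 - 60/7 = 3/7 ≈ 0.42857)
A(-5)*g = (-5 - 5)*(3/7) = -10*3/7 = -30/7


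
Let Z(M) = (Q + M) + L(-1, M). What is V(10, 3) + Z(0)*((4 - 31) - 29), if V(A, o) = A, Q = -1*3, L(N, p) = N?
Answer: 234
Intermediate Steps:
Q = -3
Z(M) = -4 + M (Z(M) = (-3 + M) - 1 = -4 + M)
V(10, 3) + Z(0)*((4 - 31) - 29) = 10 + (-4 + 0)*((4 - 31) - 29) = 10 - 4*(-27 - 29) = 10 - 4*(-56) = 10 + 224 = 234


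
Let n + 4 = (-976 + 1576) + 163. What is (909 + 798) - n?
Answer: 948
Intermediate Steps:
n = 759 (n = -4 + ((-976 + 1576) + 163) = -4 + (600 + 163) = -4 + 763 = 759)
(909 + 798) - n = (909 + 798) - 1*759 = 1707 - 759 = 948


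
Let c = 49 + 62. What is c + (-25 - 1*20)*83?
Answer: -3624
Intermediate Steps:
c = 111
c + (-25 - 1*20)*83 = 111 + (-25 - 1*20)*83 = 111 + (-25 - 20)*83 = 111 - 45*83 = 111 - 3735 = -3624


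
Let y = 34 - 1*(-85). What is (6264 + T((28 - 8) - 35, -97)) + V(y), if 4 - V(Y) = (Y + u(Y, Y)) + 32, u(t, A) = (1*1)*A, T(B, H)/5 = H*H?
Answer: 53043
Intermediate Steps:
T(B, H) = 5*H² (T(B, H) = 5*(H*H) = 5*H²)
y = 119 (y = 34 + 85 = 119)
u(t, A) = A (u(t, A) = 1*A = A)
V(Y) = -28 - 2*Y (V(Y) = 4 - ((Y + Y) + 32) = 4 - (2*Y + 32) = 4 - (32 + 2*Y) = 4 + (-32 - 2*Y) = -28 - 2*Y)
(6264 + T((28 - 8) - 35, -97)) + V(y) = (6264 + 5*(-97)²) + (-28 - 2*119) = (6264 + 5*9409) + (-28 - 238) = (6264 + 47045) - 266 = 53309 - 266 = 53043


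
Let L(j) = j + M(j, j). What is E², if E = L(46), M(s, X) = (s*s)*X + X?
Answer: 9492215184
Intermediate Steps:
M(s, X) = X + X*s² (M(s, X) = s²*X + X = X*s² + X = X + X*s²)
L(j) = j + j*(1 + j²)
E = 97428 (E = 46*(2 + 46²) = 46*(2 + 2116) = 46*2118 = 97428)
E² = 97428² = 9492215184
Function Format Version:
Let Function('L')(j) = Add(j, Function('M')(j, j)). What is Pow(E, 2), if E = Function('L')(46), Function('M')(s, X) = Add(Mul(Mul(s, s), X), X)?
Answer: 9492215184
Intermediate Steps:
Function('M')(s, X) = Add(X, Mul(X, Pow(s, 2))) (Function('M')(s, X) = Add(Mul(Pow(s, 2), X), X) = Add(Mul(X, Pow(s, 2)), X) = Add(X, Mul(X, Pow(s, 2))))
Function('L')(j) = Add(j, Mul(j, Add(1, Pow(j, 2))))
E = 97428 (E = Mul(46, Add(2, Pow(46, 2))) = Mul(46, Add(2, 2116)) = Mul(46, 2118) = 97428)
Pow(E, 2) = Pow(97428, 2) = 9492215184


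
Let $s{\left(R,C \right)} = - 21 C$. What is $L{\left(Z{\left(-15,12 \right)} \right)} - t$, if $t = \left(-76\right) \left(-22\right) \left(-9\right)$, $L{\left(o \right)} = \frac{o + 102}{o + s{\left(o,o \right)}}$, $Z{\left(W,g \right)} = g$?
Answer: $\frac{601901}{40} \approx 15048.0$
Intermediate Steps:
$L{\left(o \right)} = - \frac{102 + o}{20 o}$ ($L{\left(o \right)} = \frac{o + 102}{o - 21 o} = \frac{102 + o}{\left(-20\right) o} = \left(102 + o\right) \left(- \frac{1}{20 o}\right) = - \frac{102 + o}{20 o}$)
$t = -15048$ ($t = 1672 \left(-9\right) = -15048$)
$L{\left(Z{\left(-15,12 \right)} \right)} - t = \frac{-102 - 12}{20 \cdot 12} - -15048 = \frac{1}{20} \cdot \frac{1}{12} \left(-102 - 12\right) + 15048 = \frac{1}{20} \cdot \frac{1}{12} \left(-114\right) + 15048 = - \frac{19}{40} + 15048 = \frac{601901}{40}$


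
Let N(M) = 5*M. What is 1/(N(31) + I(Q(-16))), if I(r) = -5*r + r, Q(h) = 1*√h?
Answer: 155/24281 + 16*I/24281 ≈ 0.0063836 + 0.00065895*I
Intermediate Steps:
Q(h) = √h
I(r) = -4*r
1/(N(31) + I(Q(-16))) = 1/(5*31 - 16*I) = 1/(155 - 16*I) = (155 + 16*I)/24281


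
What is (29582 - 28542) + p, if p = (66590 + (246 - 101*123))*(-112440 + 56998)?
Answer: -3016764506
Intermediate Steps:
p = -3016765546 (p = (66590 + (246 - 12423))*(-55442) = (66590 - 12177)*(-55442) = 54413*(-55442) = -3016765546)
(29582 - 28542) + p = (29582 - 28542) - 3016765546 = 1040 - 3016765546 = -3016764506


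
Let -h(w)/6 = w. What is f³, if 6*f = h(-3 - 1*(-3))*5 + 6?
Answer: 1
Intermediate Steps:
h(w) = -6*w
f = 1 (f = (-6*(-3 - 1*(-3))*5 + 6)/6 = (-6*(-3 + 3)*5 + 6)/6 = (-6*0*5 + 6)/6 = (0*5 + 6)/6 = (0 + 6)/6 = (⅙)*6 = 1)
f³ = 1³ = 1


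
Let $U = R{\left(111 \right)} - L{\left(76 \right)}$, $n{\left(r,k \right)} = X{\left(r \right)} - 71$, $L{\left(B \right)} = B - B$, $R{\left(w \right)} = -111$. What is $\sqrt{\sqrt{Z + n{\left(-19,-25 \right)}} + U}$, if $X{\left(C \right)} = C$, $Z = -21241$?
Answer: $\sqrt{-111 + i \sqrt{21331}} \approx 6.0185 + 12.134 i$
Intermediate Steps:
$L{\left(B \right)} = 0$
$n{\left(r,k \right)} = -71 + r$ ($n{\left(r,k \right)} = r - 71 = -71 + r$)
$U = -111$ ($U = -111 - 0 = -111 + 0 = -111$)
$\sqrt{\sqrt{Z + n{\left(-19,-25 \right)}} + U} = \sqrt{\sqrt{-21241 - 90} - 111} = \sqrt{\sqrt{-21331} - 111} = \sqrt{i \sqrt{21331} - 111} = \sqrt{-111 + i \sqrt{21331}}$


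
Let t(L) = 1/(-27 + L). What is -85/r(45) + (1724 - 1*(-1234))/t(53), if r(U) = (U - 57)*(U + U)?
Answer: 16612145/216 ≈ 76908.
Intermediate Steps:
r(U) = 2*U*(-57 + U) (r(U) = (-57 + U)*(2*U) = 2*U*(-57 + U))
-85/r(45) + (1724 - 1*(-1234))/t(53) = -85*1/(90*(-57 + 45)) + (1724 - 1*(-1234))/(1/(-27 + 53)) = -85/(2*45*(-12)) + (1724 + 1234)/(1/26) = -85/(-1080) + 2958/(1/26) = -85*(-1/1080) + 2958*26 = 17/216 + 76908 = 16612145/216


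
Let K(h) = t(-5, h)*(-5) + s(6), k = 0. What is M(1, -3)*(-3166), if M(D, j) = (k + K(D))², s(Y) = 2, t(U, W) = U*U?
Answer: -47898414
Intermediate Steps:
t(U, W) = U²
K(h) = -123 (K(h) = (-5)²*(-5) + 2 = 25*(-5) + 2 = -125 + 2 = -123)
M(D, j) = 15129 (M(D, j) = (0 - 123)² = (-123)² = 15129)
M(1, -3)*(-3166) = 15129*(-3166) = -47898414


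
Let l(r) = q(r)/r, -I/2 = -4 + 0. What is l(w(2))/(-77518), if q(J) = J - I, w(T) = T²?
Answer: 1/77518 ≈ 1.2900e-5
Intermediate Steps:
I = 8 (I = -2*(-4 + 0) = -2*(-4) = 8)
q(J) = -8 + J (q(J) = J - 1*8 = J - 8 = -8 + J)
l(r) = (-8 + r)/r
l(w(2))/(-77518) = ((-8 + 2²)/(2²))/(-77518) = ((-8 + 4)/4)*(-1/77518) = ((¼)*(-4))*(-1/77518) = -1*(-1/77518) = 1/77518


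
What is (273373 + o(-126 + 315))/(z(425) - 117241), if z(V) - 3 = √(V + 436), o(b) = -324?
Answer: -32011718662/13744747783 - 273049*√861/13744747783 ≈ -2.3296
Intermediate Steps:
z(V) = 3 + √(436 + V) (z(V) = 3 + √(V + 436) = 3 + √(436 + V))
(273373 + o(-126 + 315))/(z(425) - 117241) = (273373 - 324)/((3 + √(436 + 425)) - 117241) = 273049/((3 + √861) - 117241) = 273049/(-117238 + √861)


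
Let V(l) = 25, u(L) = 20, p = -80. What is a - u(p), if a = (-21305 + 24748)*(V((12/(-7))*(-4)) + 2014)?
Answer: 7020257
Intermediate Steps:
a = 7020277 (a = (-21305 + 24748)*(25 + 2014) = 3443*2039 = 7020277)
a - u(p) = 7020277 - 1*20 = 7020277 - 20 = 7020257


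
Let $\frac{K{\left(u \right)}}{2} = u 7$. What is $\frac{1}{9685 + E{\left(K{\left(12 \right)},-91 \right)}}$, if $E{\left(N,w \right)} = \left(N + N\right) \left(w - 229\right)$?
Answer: $- \frac{1}{97835} \approx -1.0221 \cdot 10^{-5}$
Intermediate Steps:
$K{\left(u \right)} = 14 u$ ($K{\left(u \right)} = 2 u 7 = 2 \cdot 7 u = 14 u$)
$E{\left(N,w \right)} = 2 N \left(-229 + w\right)$
$\frac{1}{9685 + E{\left(K{\left(12 \right)},-91 \right)}} = \frac{1}{9685 + 2 \cdot 14 \cdot 12 \left(-229 - 91\right)} = \frac{1}{9685 + 2 \cdot 168 \left(-320\right)} = \frac{1}{9685 - 107520} = \frac{1}{-97835} = - \frac{1}{97835}$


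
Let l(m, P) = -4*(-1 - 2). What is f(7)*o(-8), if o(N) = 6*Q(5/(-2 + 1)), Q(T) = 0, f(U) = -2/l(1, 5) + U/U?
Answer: 0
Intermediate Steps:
l(m, P) = 12 (l(m, P) = -4*(-3) = 12)
f(U) = ⅚ (f(U) = -2/12 + U/U = -2*1/12 + 1 = -⅙ + 1 = ⅚)
o(N) = 0 (o(N) = 6*0 = 0)
f(7)*o(-8) = (⅚)*0 = 0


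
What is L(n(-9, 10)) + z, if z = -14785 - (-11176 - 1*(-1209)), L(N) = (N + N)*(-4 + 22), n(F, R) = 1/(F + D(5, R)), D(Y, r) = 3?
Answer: -4824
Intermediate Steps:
n(F, R) = 1/(3 + F) (n(F, R) = 1/(F + 3) = 1/(3 + F))
L(N) = 36*N (L(N) = (2*N)*18 = 36*N)
z = -4818 (z = -14785 - (-11176 + 1209) = -14785 - 1*(-9967) = -14785 + 9967 = -4818)
L(n(-9, 10)) + z = 36/(3 - 9) - 4818 = 36/(-6) - 4818 = 36*(-⅙) - 4818 = -6 - 4818 = -4824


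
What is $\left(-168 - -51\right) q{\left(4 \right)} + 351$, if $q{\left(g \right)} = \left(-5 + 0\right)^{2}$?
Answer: $-2574$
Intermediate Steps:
$q{\left(g \right)} = 25$ ($q{\left(g \right)} = \left(-5\right)^{2} = 25$)
$\left(-168 - -51\right) q{\left(4 \right)} + 351 = \left(-168 - -51\right) 25 + 351 = \left(-168 + 51\right) 25 + 351 = \left(-117\right) 25 + 351 = -2925 + 351 = -2574$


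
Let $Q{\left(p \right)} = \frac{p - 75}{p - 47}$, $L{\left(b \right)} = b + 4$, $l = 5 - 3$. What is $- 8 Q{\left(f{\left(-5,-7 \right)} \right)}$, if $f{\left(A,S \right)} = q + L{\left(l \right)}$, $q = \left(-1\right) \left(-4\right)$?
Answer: $- \frac{520}{37} \approx -14.054$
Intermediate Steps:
$l = 2$ ($l = 5 - 3 = 2$)
$L{\left(b \right)} = 4 + b$
$q = 4$
$f{\left(A,S \right)} = 10$ ($f{\left(A,S \right)} = 4 + \left(4 + 2\right) = 4 + 6 = 10$)
$Q{\left(p \right)} = \frac{-75 + p}{-47 + p}$
$- 8 Q{\left(f{\left(-5,-7 \right)} \right)} = - 8 \frac{-75 + 10}{-47 + 10} = - 8 \frac{1}{-37} \left(-65\right) = - 8 \left(\left(- \frac{1}{37}\right) \left(-65\right)\right) = \left(-8\right) \frac{65}{37} = - \frac{520}{37}$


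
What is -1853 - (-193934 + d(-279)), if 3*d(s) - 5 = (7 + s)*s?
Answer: 500350/3 ≈ 1.6678e+5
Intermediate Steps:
d(s) = 5/3 + s*(7 + s)/3 (d(s) = 5/3 + ((7 + s)*s)/3 = 5/3 + (s*(7 + s))/3 = 5/3 + s*(7 + s)/3)
-1853 - (-193934 + d(-279)) = -1853 - (-193934 + (5/3 + (⅓)*(-279)² + (7/3)*(-279))) = -1853 - (-193934 + (5/3 + (⅓)*77841 - 651)) = -1853 - (-193934 + (5/3 + 25947 - 651)) = -1853 - (-193934 + 75893/3) = -1853 - 1*(-505909/3) = -1853 + 505909/3 = 500350/3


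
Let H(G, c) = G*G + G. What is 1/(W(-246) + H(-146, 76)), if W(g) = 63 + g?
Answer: 1/20987 ≈ 4.7649e-5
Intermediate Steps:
H(G, c) = G + G² (H(G, c) = G² + G = G + G²)
1/(W(-246) + H(-146, 76)) = 1/((63 - 246) - 146*(1 - 146)) = 1/(-183 - 146*(-145)) = 1/(-183 + 21170) = 1/20987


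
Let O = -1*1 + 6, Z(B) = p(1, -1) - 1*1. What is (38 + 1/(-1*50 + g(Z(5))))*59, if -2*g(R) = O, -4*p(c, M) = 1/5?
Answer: 235292/105 ≈ 2240.9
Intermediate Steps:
p(c, M) = -1/20 (p(c, M) = -¼/5 = -¼*⅕ = -1/20)
Z(B) = -21/20 (Z(B) = -1/20 - 1*1 = -1/20 - 1 = -21/20)
O = 5 (O = -1 + 6 = 5)
g(R) = -5/2 (g(R) = -½*5 = -5/2)
(38 + 1/(-1*50 + g(Z(5))))*59 = (38 + 1/(-1*50 - 5/2))*59 = (38 + 1/(-50 - 5/2))*59 = (38 + 1/(-105/2))*59 = (38 - 2/105)*59 = (3988/105)*59 = 235292/105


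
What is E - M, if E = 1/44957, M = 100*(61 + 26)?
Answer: -391125899/44957 ≈ -8700.0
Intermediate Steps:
M = 8700 (M = 100*87 = 8700)
E = 1/44957 ≈ 2.2243e-5
E - M = 1/44957 - 1*8700 = 1/44957 - 8700 = -391125899/44957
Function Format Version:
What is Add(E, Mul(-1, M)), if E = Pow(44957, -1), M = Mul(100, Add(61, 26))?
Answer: Rational(-391125899, 44957) ≈ -8700.0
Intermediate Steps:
M = 8700 (M = Mul(100, 87) = 8700)
E = Rational(1, 44957) ≈ 2.2243e-5
Add(E, Mul(-1, M)) = Add(Rational(1, 44957), Mul(-1, 8700)) = Add(Rational(1, 44957), -8700) = Rational(-391125899, 44957)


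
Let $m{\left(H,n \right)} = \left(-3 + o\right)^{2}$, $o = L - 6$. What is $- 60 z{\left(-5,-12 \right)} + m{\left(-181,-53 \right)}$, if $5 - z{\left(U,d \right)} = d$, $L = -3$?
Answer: $-876$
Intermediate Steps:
$z{\left(U,d \right)} = 5 - d$
$o = -9$ ($o = -3 - 6 = -9$)
$m{\left(H,n \right)} = 144$ ($m{\left(H,n \right)} = \left(-3 - 9\right)^{2} = \left(-12\right)^{2} = 144$)
$- 60 z{\left(-5,-12 \right)} + m{\left(-181,-53 \right)} = - 60 \left(5 - -12\right) + 144 = - 60 \left(5 + 12\right) + 144 = \left(-60\right) 17 + 144 = -1020 + 144 = -876$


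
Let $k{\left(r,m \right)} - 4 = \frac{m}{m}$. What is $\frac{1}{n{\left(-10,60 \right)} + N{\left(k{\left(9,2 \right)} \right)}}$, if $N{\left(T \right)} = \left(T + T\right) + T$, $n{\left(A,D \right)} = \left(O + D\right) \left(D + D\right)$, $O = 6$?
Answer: $\frac{1}{7935} \approx 0.00012602$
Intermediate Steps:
$n{\left(A,D \right)} = 2 D \left(6 + D\right)$ ($n{\left(A,D \right)} = \left(6 + D\right) \left(D + D\right) = \left(6 + D\right) 2 D = 2 D \left(6 + D\right)$)
$k{\left(r,m \right)} = 5$ ($k{\left(r,m \right)} = 4 + \frac{m}{m} = 4 + 1 = 5$)
$N{\left(T \right)} = 3 T$ ($N{\left(T \right)} = 2 T + T = 3 T$)
$\frac{1}{n{\left(-10,60 \right)} + N{\left(k{\left(9,2 \right)} \right)}} = \frac{1}{2 \cdot 60 \left(6 + 60\right) + 3 \cdot 5} = \frac{1}{2 \cdot 60 \cdot 66 + 15} = \frac{1}{7920 + 15} = \frac{1}{7935}$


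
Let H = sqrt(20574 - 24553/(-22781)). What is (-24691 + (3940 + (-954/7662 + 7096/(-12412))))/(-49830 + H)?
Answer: 93344760384186509880/224142201153627164143 + 82229239556*sqrt(10677929615507)/224142201153627164143 ≈ 0.41765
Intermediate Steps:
H = sqrt(10677929615507)/22781 (H = sqrt(20574 - 24553*(-1/22781)) = sqrt(20574 + 24553/22781) = sqrt(468720847/22781) = sqrt(10677929615507)/22781 ≈ 143.44)
(-24691 + (3940 + (-954/7662 + 7096/(-12412))))/(-49830 + H) = (-24691 + (3940 + (-954/7662 + 7096/(-12412))))/(-49830 + sqrt(10677929615507)/22781) = (-24691 + (3940 + (-954*1/7662 + 7096*(-1/12412))))/(-49830 + sqrt(10677929615507)/22781) = (-24691 + (3940 + (-159/1277 - 1774/3103)))/(-49830 + sqrt(10677929615507)/22781) = (-24691 + (3940 - 2758775/3962531))/(-49830 + sqrt(10677929615507)/22781) = (-24691 + 15609613365/3962531)/(-49830 + sqrt(10677929615507)/22781) = -82229239556/(3962531*(-49830 + sqrt(10677929615507)/22781))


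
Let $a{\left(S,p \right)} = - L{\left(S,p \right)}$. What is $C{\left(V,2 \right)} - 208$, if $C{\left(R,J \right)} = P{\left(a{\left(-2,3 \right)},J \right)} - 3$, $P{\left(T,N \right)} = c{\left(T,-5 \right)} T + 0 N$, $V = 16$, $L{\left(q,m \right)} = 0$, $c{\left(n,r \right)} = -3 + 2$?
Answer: $-211$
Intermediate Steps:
$c{\left(n,r \right)} = -1$
$a{\left(S,p \right)} = 0$ ($a{\left(S,p \right)} = \left(-1\right) 0 = 0$)
$P{\left(T,N \right)} = - T$ ($P{\left(T,N \right)} = - T + 0 N = - T + 0 = - T$)
$C{\left(R,J \right)} = -3$ ($C{\left(R,J \right)} = \left(-1\right) 0 - 3 = 0 - 3 = -3$)
$C{\left(V,2 \right)} - 208 = -3 - 208 = -211$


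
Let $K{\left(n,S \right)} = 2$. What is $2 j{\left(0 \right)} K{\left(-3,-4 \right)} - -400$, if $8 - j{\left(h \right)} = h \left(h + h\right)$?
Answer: $432$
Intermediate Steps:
$j{\left(h \right)} = 8 - 2 h^{2}$ ($j{\left(h \right)} = 8 - h \left(h + h\right) = 8 - h 2 h = 8 - 2 h^{2}$)
$2 j{\left(0 \right)} K{\left(-3,-4 \right)} - -400 = 2 \left(8 - 2 \cdot 0^{2}\right) 2 - -400 = 2 \left(8 - 0\right) 2 + 400 = 2 \left(8 + 0\right) 2 + 400 = 2 \cdot 8 \cdot 2 + 400 = 16 \cdot 2 + 400 = 32 + 400 = 432$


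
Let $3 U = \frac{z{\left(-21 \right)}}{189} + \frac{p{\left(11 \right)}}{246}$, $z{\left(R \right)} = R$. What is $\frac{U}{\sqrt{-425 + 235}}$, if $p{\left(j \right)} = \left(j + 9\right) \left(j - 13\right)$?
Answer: $\frac{101 i \sqrt{190}}{210330} \approx 0.0066191 i$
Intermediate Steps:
$p{\left(j \right)} = \left(-13 + j\right) \left(9 + j\right)$ ($p{\left(j \right)} = \left(9 + j\right) \left(-13 + j\right) = \left(-13 + j\right) \left(9 + j\right)$)
$U = - \frac{101}{1107}$ ($U = \frac{- \frac{21}{189} + \frac{-117 + 11^{2} - 44}{246}}{3} = \frac{\left(-21\right) \frac{1}{189} + \left(-117 + 121 - 44\right) \frac{1}{246}}{3} = \frac{- \frac{1}{9} - \frac{20}{123}}{3} = \frac{1}{3} \left(- \frac{101}{369}\right) = - \frac{101}{1107} \approx -0.091238$)
$\frac{U}{\sqrt{-425 + 235}} = - \frac{101}{1107 \sqrt{-425 + 235}} = - \frac{101}{1107 \sqrt{-190}} = - \frac{101}{1107 i \sqrt{190}} = - \frac{101 \left(- \frac{i \sqrt{190}}{190}\right)}{1107} = \frac{101 i \sqrt{190}}{210330}$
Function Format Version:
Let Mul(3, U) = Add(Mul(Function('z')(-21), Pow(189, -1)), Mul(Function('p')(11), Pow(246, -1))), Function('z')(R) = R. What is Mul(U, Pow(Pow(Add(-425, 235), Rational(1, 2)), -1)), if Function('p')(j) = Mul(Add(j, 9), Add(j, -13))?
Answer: Mul(Rational(101, 210330), I, Pow(190, Rational(1, 2))) ≈ Mul(0.0066191, I)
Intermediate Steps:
Function('p')(j) = Mul(Add(-13, j), Add(9, j)) (Function('p')(j) = Mul(Add(9, j), Add(-13, j)) = Mul(Add(-13, j), Add(9, j)))
U = Rational(-101, 1107) (U = Mul(Rational(1, 3), Add(Mul(-21, Pow(189, -1)), Mul(Add(-117, Pow(11, 2), Mul(-4, 11)), Pow(246, -1)))) = Mul(Rational(1, 3), Add(Mul(-21, Rational(1, 189)), Mul(Add(-117, 121, -44), Rational(1, 246)))) = Mul(Rational(1, 3), Add(Rational(-1, 9), Mul(-40, Rational(1, 246)))) = Mul(Rational(1, 3), Add(Rational(-1, 9), Rational(-20, 123))) = Mul(Rational(1, 3), Rational(-101, 369)) = Rational(-101, 1107) ≈ -0.091238)
Mul(U, Pow(Pow(Add(-425, 235), Rational(1, 2)), -1)) = Mul(Rational(-101, 1107), Pow(Pow(Add(-425, 235), Rational(1, 2)), -1)) = Mul(Rational(-101, 1107), Pow(Pow(-190, Rational(1, 2)), -1)) = Mul(Rational(-101, 1107), Pow(Mul(I, Pow(190, Rational(1, 2))), -1)) = Mul(Rational(-101, 1107), Mul(Rational(-1, 190), I, Pow(190, Rational(1, 2)))) = Mul(Rational(101, 210330), I, Pow(190, Rational(1, 2)))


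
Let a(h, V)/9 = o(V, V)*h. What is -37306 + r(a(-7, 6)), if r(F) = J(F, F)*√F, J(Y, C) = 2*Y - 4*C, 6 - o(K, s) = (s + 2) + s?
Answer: -37306 - 6048*√14 ≈ -59936.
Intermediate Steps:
o(K, s) = 4 - 2*s (o(K, s) = 6 - ((s + 2) + s) = 6 - ((2 + s) + s) = 6 - (2 + 2*s) = 6 + (-2 - 2*s) = 4 - 2*s)
J(Y, C) = -4*C + 2*Y
a(h, V) = 9*h*(4 - 2*V) (a(h, V) = 9*((4 - 2*V)*h) = 9*(h*(4 - 2*V)) = 9*h*(4 - 2*V))
r(F) = -2*F^(3/2) (r(F) = (-4*F + 2*F)*√F = (-2*F)*√F = -2*F^(3/2))
-37306 + r(a(-7, 6)) = -37306 - 2*3024*√14 = -37306 - 6048*√14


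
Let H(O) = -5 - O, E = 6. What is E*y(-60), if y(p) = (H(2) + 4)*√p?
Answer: -36*I*√15 ≈ -139.43*I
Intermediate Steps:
y(p) = -3*√p (y(p) = ((-5 - 1*2) + 4)*√p = ((-5 - 2) + 4)*√p = (-7 + 4)*√p = -3*√p)
E*y(-60) = 6*(-6*I*√15) = -36*I*√15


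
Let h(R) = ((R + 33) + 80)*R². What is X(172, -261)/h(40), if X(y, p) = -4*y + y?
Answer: -43/20400 ≈ -0.0021078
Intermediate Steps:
h(R) = R²*(113 + R) (h(R) = ((33 + R) + 80)*R² = (113 + R)*R² = R²*(113 + R))
X(y, p) = -3*y
X(172, -261)/h(40) = (-3*172)/((40²*(113 + 40))) = -516/(1600*153) = -516/244800 = -516*1/244800 = -43/20400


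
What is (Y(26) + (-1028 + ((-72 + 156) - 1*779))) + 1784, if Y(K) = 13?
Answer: 74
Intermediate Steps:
(Y(26) + (-1028 + ((-72 + 156) - 1*779))) + 1784 = (13 + (-1028 + ((-72 + 156) - 1*779))) + 1784 = (13 + (-1028 + (84 - 779))) + 1784 = (13 + (-1028 - 695)) + 1784 = (13 - 1723) + 1784 = -1710 + 1784 = 74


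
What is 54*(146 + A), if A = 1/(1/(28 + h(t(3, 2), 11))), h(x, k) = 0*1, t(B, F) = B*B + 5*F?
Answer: 9396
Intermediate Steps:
t(B, F) = B² + 5*F
h(x, k) = 0
A = 28 (A = 1/(1/(28 + 0)) = 1/(1/28) = 28)
54*(146 + A) = 54*(146 + 28) = 54*174 = 9396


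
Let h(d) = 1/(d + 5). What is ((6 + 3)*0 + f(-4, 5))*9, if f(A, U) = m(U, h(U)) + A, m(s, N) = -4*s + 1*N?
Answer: -2151/10 ≈ -215.10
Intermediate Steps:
h(d) = 1/(5 + d)
m(s, N) = N - 4*s (m(s, N) = -4*s + N = N - 4*s)
f(A, U) = A + 1/(5 + U) - 4*U (f(A, U) = (1/(5 + U) - 4*U) + A = A + 1/(5 + U) - 4*U)
((6 + 3)*0 + f(-4, 5))*9 = ((6 + 3)*0 + (1 + (5 + 5)*(-4 - 4*5))/(5 + 5))*9 = (9*0 + (1 + 10*(-4 - 20))/10)*9 = (0 + (1 + 10*(-24))/10)*9 = (0 + (1 - 240)/10)*9 = (0 + (1/10)*(-239))*9 = (0 - 239/10)*9 = -239/10*9 = -2151/10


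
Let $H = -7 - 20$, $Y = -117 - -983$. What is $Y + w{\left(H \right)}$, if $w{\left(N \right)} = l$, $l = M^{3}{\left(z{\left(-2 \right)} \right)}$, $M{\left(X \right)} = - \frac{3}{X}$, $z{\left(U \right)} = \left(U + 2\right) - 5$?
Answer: $\frac{108277}{125} \approx 866.22$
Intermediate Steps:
$z{\left(U \right)} = -3 + U$ ($z{\left(U \right)} = \left(2 + U\right) - 5 = -3 + U$)
$Y = 866$ ($Y = -117 + 983 = 866$)
$H = -27$
$l = \frac{27}{125}$ ($l = \left(- \frac{3}{-3 - 2}\right)^{3} = \left(- \frac{3}{-5}\right)^{3} = \left(\left(-3\right) \left(- \frac{1}{5}\right)\right)^{3} = \left(\frac{3}{5}\right)^{3} = \frac{27}{125} \approx 0.216$)
$w{\left(N \right)} = \frac{27}{125}$
$Y + w{\left(H \right)} = 866 + \frac{27}{125} = \frac{108277}{125}$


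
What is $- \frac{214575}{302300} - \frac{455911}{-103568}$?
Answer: $\frac{1155987917}{313086064} \approx 3.6922$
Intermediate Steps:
$- \frac{214575}{302300} - \frac{455911}{-103568} = \left(-214575\right) \frac{1}{302300} - - \frac{455911}{103568} = - \frac{8583}{12092} + \frac{455911}{103568} = \frac{1155987917}{313086064}$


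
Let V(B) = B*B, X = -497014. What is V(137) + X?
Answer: -478245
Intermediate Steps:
V(B) = B²
V(137) + X = 137² - 497014 = 18769 - 497014 = -478245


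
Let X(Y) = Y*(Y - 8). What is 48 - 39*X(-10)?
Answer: -6972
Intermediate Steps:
X(Y) = Y*(-8 + Y)
48 - 39*X(-10) = 48 - (-390)*(-8 - 10) = 48 - (-390)*(-18) = 48 - 39*180 = 48 - 7020 = -6972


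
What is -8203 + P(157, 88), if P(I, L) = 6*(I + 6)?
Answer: -7225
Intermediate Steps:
P(I, L) = 36 + 6*I (P(I, L) = 6*(6 + I) = 36 + 6*I)
-8203 + P(157, 88) = -8203 + (36 + 6*157) = -8203 + (36 + 942) = -8203 + 978 = -7225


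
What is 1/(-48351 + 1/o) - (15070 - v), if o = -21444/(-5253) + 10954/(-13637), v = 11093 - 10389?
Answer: -54385449057128232/3785705762135 ≈ -14366.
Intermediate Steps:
v = 704
o = 78296822/23878387 (o = -21444*(-1/5253) + 10954*(-1/13637) = 7148/1751 - 10954/13637 = 78296822/23878387 ≈ 3.2790)
1/(-48351 + 1/o) - (15070 - v) = 1/(-48351 + 1/(78296822/23878387)) - (15070 - 1*704) = 1/(-48351 + 23878387/78296822) - (15070 - 704) = 1/(-3785705762135/78296822) - 1*14366 = -78296822/3785705762135 - 14366 = -54385449057128232/3785705762135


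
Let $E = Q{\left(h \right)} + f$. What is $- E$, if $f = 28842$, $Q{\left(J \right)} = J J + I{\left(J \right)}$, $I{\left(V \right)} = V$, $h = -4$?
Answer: $-28854$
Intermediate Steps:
$Q{\left(J \right)} = J + J^{2}$ ($Q{\left(J \right)} = J J + J = J^{2} + J = J + J^{2}$)
$E = 28854$ ($E = - 4 \left(1 - 4\right) + 28842 = \left(-4\right) \left(-3\right) + 28842 = 12 + 28842 = 28854$)
$- E = \left(-1\right) 28854 = -28854$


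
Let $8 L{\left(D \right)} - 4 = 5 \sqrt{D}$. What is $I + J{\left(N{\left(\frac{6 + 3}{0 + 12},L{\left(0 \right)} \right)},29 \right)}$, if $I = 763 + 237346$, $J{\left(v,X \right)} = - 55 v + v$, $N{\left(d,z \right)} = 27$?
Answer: $236651$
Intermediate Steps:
$L{\left(D \right)} = \frac{1}{2} + \frac{5 \sqrt{D}}{8}$
$J{\left(v,X \right)} = - 54 v$
$I = 238109$
$I + J{\left(N{\left(\frac{6 + 3}{0 + 12},L{\left(0 \right)} \right)},29 \right)} = 238109 - 1458 = 236651$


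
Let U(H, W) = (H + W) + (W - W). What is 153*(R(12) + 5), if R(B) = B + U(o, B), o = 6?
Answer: 5355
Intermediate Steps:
U(H, W) = H + W (U(H, W) = (H + W) + 0 = H + W)
R(B) = 6 + 2*B (R(B) = B + (6 + B) = 6 + 2*B)
153*(R(12) + 5) = 153*((6 + 2*12) + 5) = 153*((6 + 24) + 5) = 153*(30 + 5) = 153*35 = 5355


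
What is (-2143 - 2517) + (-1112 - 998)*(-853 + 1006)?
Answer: -327490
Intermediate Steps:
(-2143 - 2517) + (-1112 - 998)*(-853 + 1006) = -4660 - 2110*153 = -4660 - 322830 = -327490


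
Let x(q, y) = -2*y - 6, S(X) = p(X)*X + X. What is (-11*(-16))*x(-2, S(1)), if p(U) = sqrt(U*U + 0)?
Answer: -1760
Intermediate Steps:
p(U) = sqrt(U**2) (p(U) = sqrt(U**2 + 0) = sqrt(U**2))
S(X) = X + X*sqrt(X**2) (S(X) = sqrt(X**2)*X + X = X*sqrt(X**2) + X = X + X*sqrt(X**2))
x(q, y) = -6 - 2*y
(-11*(-16))*x(-2, S(1)) = (-11*(-16))*(-6 - 2*(1 + sqrt(1**2))) = 176*(-6 - 2*(1 + sqrt(1))) = 176*(-6 - 2*(1 + 1)) = 176*(-6 - 2*2) = 176*(-6 - 4) = 176*(-10) = -1760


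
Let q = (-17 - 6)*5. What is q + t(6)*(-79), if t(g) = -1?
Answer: -36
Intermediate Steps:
q = -115 (q = -23*5 = -115)
q + t(6)*(-79) = -115 - 1*(-79) = -115 + 79 = -36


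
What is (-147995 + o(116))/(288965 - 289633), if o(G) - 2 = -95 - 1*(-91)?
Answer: 147997/668 ≈ 221.55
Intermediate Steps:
o(G) = -2 (o(G) = 2 + (-95 - 1*(-91)) = 2 + (-95 + 91) = 2 - 4 = -2)
(-147995 + o(116))/(288965 - 289633) = (-147995 - 2)/(288965 - 289633) = -147997/(-668) = -147997*(-1/668) = 147997/668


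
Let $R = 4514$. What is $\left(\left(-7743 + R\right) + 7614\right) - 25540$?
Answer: $-21155$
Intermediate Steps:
$\left(\left(-7743 + R\right) + 7614\right) - 25540 = \left(\left(-7743 + 4514\right) + 7614\right) - 25540 = \left(-3229 + 7614\right) - 25540 = 4385 - 25540 = -21155$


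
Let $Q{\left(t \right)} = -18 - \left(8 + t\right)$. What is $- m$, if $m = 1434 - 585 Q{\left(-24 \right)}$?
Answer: $-2604$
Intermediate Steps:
$Q{\left(t \right)} = -26 - t$ ($Q{\left(t \right)} = -18 - \left(8 + t\right) = -26 - t$)
$m = 2604$ ($m = 1434 - 585 \left(-26 - -24\right) = 1434 - 585 \left(-26 + 24\right) = 1434 - -1170 = 1434 + 1170 = 2604$)
$- m = \left(-1\right) 2604 = -2604$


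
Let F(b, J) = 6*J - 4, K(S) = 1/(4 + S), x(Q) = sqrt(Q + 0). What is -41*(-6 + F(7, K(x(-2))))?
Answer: 1066/3 + 41*I*sqrt(2)/3 ≈ 355.33 + 19.328*I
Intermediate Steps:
x(Q) = sqrt(Q)
F(b, J) = -4 + 6*J
-41*(-6 + F(7, K(x(-2)))) = -41*(-6 + (-4 + 6/(4 + sqrt(-2)))) = -41*(-6 + (-4 + 6/(4 + I*sqrt(2)))) = -41*(-10 + 6/(4 + I*sqrt(2))) = 410 - 246/(4 + I*sqrt(2))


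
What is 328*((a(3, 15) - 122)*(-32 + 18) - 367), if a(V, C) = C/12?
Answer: 434108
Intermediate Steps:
a(V, C) = C/12 (a(V, C) = C*(1/12) = C/12)
328*((a(3, 15) - 122)*(-32 + 18) - 367) = 328*(((1/12)*15 - 122)*(-32 + 18) - 367) = 328*((5/4 - 122)*(-14) - 367) = 328*(-483/4*(-14) - 367) = 328*(3381/2 - 367) = 328*(2647/2) = 434108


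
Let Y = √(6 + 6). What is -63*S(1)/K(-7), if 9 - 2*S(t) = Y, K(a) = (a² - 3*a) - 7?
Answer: -9/2 + √3 ≈ -2.7679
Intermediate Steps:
K(a) = -7 + a² - 3*a
Y = 2*√3 (Y = √12 = 2*√3 ≈ 3.4641)
S(t) = 9/2 - √3
-63*S(1)/K(-7) = -63*(9/2 - √3)/(-7 + (-7)² - 3*(-7)) = -63*(9/2 - √3)/(-7 + 49 + 21) = -63*(9/2 - √3)/63 = -63*(1/14 - √3/63) = -9/2 + √3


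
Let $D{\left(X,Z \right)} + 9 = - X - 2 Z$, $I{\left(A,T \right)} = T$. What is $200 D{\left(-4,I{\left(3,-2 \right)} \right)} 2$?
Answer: $-400$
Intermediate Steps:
$D{\left(X,Z \right)} = -9 - X - 2 Z$ ($D{\left(X,Z \right)} = -9 - \left(X + 2 Z\right) = -9 - X - 2 Z$)
$200 D{\left(-4,I{\left(3,-2 \right)} \right)} 2 = 200 \left(-9 - -4 - -4\right) 2 = 200 \left(-9 + 4 + 4\right) 2 = 200 \left(\left(-1\right) 2\right) = 200 \left(-2\right) = -400$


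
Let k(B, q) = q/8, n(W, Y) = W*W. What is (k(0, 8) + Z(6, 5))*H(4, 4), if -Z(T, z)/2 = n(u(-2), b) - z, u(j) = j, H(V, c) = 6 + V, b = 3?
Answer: 30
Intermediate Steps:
n(W, Y) = W²
k(B, q) = q/8 (k(B, q) = q*(⅛) = q/8)
Z(T, z) = -8 + 2*z (Z(T, z) = -2*((-2)² - z) = -2*(4 - z) = -8 + 2*z)
(k(0, 8) + Z(6, 5))*H(4, 4) = ((⅛)*8 + (-8 + 2*5))*(6 + 4) = (1 + (-8 + 10))*10 = (1 + 2)*10 = 3*10 = 30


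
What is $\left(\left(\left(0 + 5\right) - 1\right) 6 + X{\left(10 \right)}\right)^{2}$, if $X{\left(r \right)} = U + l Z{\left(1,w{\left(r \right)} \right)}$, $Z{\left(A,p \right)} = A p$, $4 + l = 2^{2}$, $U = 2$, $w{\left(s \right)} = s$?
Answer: $676$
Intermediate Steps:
$l = 0$ ($l = -4 + 2^{2} = -4 + 4 = 0$)
$X{\left(r \right)} = 2$ ($X{\left(r \right)} = 2 + 0 \cdot 1 r = 2 + 0 r = 2 + 0 = 2$)
$\left(\left(\left(0 + 5\right) - 1\right) 6 + X{\left(10 \right)}\right)^{2} = \left(\left(\left(0 + 5\right) - 1\right) 6 + 2\right)^{2} = \left(\left(5 - 1\right) 6 + 2\right)^{2} = \left(4 \cdot 6 + 2\right)^{2} = \left(24 + 2\right)^{2} = 26^{2} = 676$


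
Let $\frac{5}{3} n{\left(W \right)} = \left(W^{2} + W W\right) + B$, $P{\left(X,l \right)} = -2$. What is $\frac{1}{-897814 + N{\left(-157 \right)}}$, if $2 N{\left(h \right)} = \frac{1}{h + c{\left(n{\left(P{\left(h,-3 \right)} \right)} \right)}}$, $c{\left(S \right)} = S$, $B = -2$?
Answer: $- \frac{1534}{1377246681} \approx -1.1138 \cdot 10^{-6}$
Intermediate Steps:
$n{\left(W \right)} = - \frac{6}{5} + \frac{6 W^{2}}{5}$ ($n{\left(W \right)} = \frac{3 \left(\left(W^{2} + W W\right) - 2\right)}{5} = \frac{3 \left(\left(W^{2} + W^{2}\right) - 2\right)}{5} = \frac{3 \left(2 W^{2} - 2\right)}{5} = \frac{3 \left(-2 + 2 W^{2}\right)}{5} = - \frac{6}{5} + \frac{6 W^{2}}{5}$)
$N{\left(h \right)} = \frac{1}{2 \left(\frac{18}{5} + h\right)}$ ($N{\left(h \right)} = \frac{1}{2 \left(h - \left(\frac{6}{5} - \frac{6 \left(-2\right)^{2}}{5}\right)\right)} = \frac{1}{2 \left(h + \left(- \frac{6}{5} + \frac{6}{5} \cdot 4\right)\right)} = \frac{1}{2 \left(h + \left(- \frac{6}{5} + \frac{24}{5}\right)\right)} = \frac{1}{2 \left(h + \frac{18}{5}\right)} = \frac{1}{2 \left(\frac{18}{5} + h\right)}$)
$\frac{1}{-897814 + N{\left(-157 \right)}} = \frac{1}{-897814 + \frac{5}{2 \left(18 + 5 \left(-157\right)\right)}} = \frac{1}{-897814 + \frac{5}{2 \left(18 - 785\right)}} = \frac{1}{-897814 + \frac{5}{2 \left(-767\right)}} = \frac{1}{-897814 + \frac{5}{2} \left(- \frac{1}{767}\right)} = \frac{1}{-897814 - \frac{5}{1534}} = \frac{1}{- \frac{1377246681}{1534}} = - \frac{1534}{1377246681}$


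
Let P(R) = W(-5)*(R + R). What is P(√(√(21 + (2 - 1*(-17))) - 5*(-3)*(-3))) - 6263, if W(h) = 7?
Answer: -6263 + 14*I*√(45 - 2*√10) ≈ -6263.0 + 87.065*I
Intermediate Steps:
P(R) = 14*R (P(R) = 7*(R + R) = 7*(2*R) = 14*R)
P(√(√(21 + (2 - 1*(-17))) - 5*(-3)*(-3))) - 6263 = 14*√(√(21 + (2 - 1*(-17))) - 5*(-3)*(-3)) - 6263 = 14*√(√(21 + (2 + 17)) + 15*(-3)) - 6263 = 14*√(√(21 + 19) - 45) - 6263 = 14*√(√40 - 45) - 6263 = 14*√(2*√10 - 45) - 6263 = 14*√(-45 + 2*√10) - 6263 = -6263 + 14*√(-45 + 2*√10)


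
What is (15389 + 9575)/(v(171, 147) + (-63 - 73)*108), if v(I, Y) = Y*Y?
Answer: 24964/6921 ≈ 3.6070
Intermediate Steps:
v(I, Y) = Y²
(15389 + 9575)/(v(171, 147) + (-63 - 73)*108) = (15389 + 9575)/(147² + (-63 - 73)*108) = 24964/(21609 - 136*108) = 24964/(21609 - 14688) = 24964/6921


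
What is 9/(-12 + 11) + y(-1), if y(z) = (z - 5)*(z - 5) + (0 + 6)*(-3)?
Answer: 9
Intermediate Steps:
y(z) = -18 + (-5 + z)² (y(z) = (-5 + z)*(-5 + z) + 6*(-3) = (-5 + z)² - 18 = -18 + (-5 + z)²)
9/(-12 + 11) + y(-1) = 9/(-12 + 11) + (-18 + (-5 - 1)²) = 9/(-1) + (-18 + (-6)²) = -1*9 + (-18 + 36) = -9 + 18 = 9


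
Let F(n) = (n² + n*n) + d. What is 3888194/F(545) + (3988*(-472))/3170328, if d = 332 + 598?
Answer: 700431127147/117892609590 ≈ 5.9413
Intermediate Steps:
d = 930
F(n) = 930 + 2*n² (F(n) = (n² + n*n) + 930 = (n² + n²) + 930 = 2*n² + 930 = 930 + 2*n²)
3888194/F(545) + (3988*(-472))/3170328 = 3888194/(930 + 2*545²) + (3988*(-472))/3170328 = 3888194/(930 + 2*297025) - 1882336*1/3170328 = 3888194/(930 + 594050) - 235292/396291 = 3888194/594980 - 235292/396291 = 3888194*(1/594980) - 235292/396291 = 1944097/297490 - 235292/396291 = 700431127147/117892609590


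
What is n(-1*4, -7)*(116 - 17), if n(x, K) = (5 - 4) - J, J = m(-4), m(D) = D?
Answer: 495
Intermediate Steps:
J = -4
n(x, K) = 5 (n(x, K) = (5 - 4) - 1*(-4) = 1 + 4 = 5)
n(-1*4, -7)*(116 - 17) = 5*(116 - 17) = 5*99 = 495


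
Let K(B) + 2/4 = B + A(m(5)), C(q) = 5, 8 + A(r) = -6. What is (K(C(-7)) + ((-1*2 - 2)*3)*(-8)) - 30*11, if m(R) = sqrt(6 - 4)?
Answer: -487/2 ≈ -243.50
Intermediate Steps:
m(R) = sqrt(2)
A(r) = -14 (A(r) = -8 - 6 = -14)
K(B) = -29/2 + B (K(B) = -1/2 + (B - 14) = -1/2 + (-14 + B) = -29/2 + B)
(K(C(-7)) + ((-1*2 - 2)*3)*(-8)) - 30*11 = ((-29/2 + 5) + ((-1*2 - 2)*3)*(-8)) - 30*11 = (-19/2 + ((-2 - 2)*3)*(-8)) - 330 = (-19/2 - 4*3*(-8)) - 330 = (-19/2 - 12*(-8)) - 330 = (-19/2 + 96) - 330 = 173/2 - 330 = -487/2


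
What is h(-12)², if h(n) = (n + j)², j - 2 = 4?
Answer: 1296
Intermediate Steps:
j = 6 (j = 2 + 4 = 6)
h(n) = (6 + n)² (h(n) = (n + 6)² = (6 + n)²)
h(-12)² = ((6 - 12)²)² = ((-6)²)² = 36² = 1296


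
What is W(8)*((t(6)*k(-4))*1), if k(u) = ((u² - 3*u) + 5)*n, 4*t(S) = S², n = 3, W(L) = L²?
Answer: 57024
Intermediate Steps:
t(S) = S²/4
k(u) = 15 - 9*u + 3*u² (k(u) = ((u² - 3*u) + 5)*3 = (5 + u² - 3*u)*3 = 15 - 9*u + 3*u²)
W(8)*((t(6)*k(-4))*1) = 8²*((((¼)*6²)*(15 - 9*(-4) + 3*(-4)²))*1) = 64*((((¼)*36)*(15 + 36 + 3*16))*1) = 64*((9*(15 + 36 + 48))*1) = 64*((9*99)*1) = 64*(891*1) = 64*891 = 57024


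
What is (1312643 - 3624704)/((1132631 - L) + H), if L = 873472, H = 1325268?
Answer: -2312061/1584427 ≈ -1.4592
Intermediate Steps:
(1312643 - 3624704)/((1132631 - L) + H) = (1312643 - 3624704)/((1132631 - 1*873472) + 1325268) = -2312061/((1132631 - 873472) + 1325268) = -2312061/(259159 + 1325268) = -2312061/1584427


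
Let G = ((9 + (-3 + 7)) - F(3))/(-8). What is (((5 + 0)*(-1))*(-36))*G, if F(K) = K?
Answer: -225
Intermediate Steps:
G = -5/4 (G = ((9 + (-3 + 7)) - 1*3)/(-8) = ((9 + 4) - 3)*(-⅛) = (13 - 3)*(-⅛) = 10*(-⅛) = -5/4 ≈ -1.2500)
(((5 + 0)*(-1))*(-36))*G = (((5 + 0)*(-1))*(-36))*(-5/4) = ((5*(-1))*(-36))*(-5/4) = -5*(-36)*(-5/4) = 180*(-5/4) = -225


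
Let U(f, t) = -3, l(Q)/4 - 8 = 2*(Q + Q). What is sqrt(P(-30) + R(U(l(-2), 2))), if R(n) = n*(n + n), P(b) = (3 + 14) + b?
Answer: sqrt(5) ≈ 2.2361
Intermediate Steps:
l(Q) = 32 + 16*Q (l(Q) = 32 + 4*(2*(Q + Q)) = 32 + 4*(2*(2*Q)) = 32 + 4*(4*Q) = 32 + 16*Q)
P(b) = 17 + b
R(n) = 2*n**2 (R(n) = n*(2*n) = 2*n**2)
sqrt(P(-30) + R(U(l(-2), 2))) = sqrt((17 - 30) + 2*(-3)**2) = sqrt(-13 + 2*9) = sqrt(-13 + 18) = sqrt(5)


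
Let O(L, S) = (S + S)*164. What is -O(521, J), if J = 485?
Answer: -159080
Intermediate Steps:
O(L, S) = 328*S (O(L, S) = (2*S)*164 = 328*S)
-O(521, J) = -328*485 = -1*159080 = -159080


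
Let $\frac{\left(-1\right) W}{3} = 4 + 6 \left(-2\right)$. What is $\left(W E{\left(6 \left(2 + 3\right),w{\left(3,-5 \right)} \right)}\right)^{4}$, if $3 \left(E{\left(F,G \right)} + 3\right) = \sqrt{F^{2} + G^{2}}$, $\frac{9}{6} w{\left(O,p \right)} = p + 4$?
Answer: $\frac{416371314688}{81} - \frac{289439744 \sqrt{2026}}{3} \approx 7.9772 \cdot 10^{8}$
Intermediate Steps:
$w{\left(O,p \right)} = \frac{8}{3} + \frac{2 p}{3}$ ($w{\left(O,p \right)} = \frac{2 \left(p + 4\right)}{3} = \frac{2 \left(4 + p\right)}{3} = \frac{8}{3} + \frac{2 p}{3}$)
$W = 24$ ($W = - 3 \left(4 + 6 \left(-2\right)\right) = - 3 \left(4 - 12\right) = \left(-3\right) \left(-8\right) = 24$)
$E{\left(F,G \right)} = -3 + \frac{\sqrt{F^{2} + G^{2}}}{3}$
$\left(W E{\left(6 \left(2 + 3\right),w{\left(3,-5 \right)} \right)}\right)^{4} = \left(24 \left(-3 + \frac{\sqrt{\left(6 \left(2 + 3\right)\right)^{2} + \left(\frac{8}{3} + \frac{2}{3} \left(-5\right)\right)^{2}}}{3}\right)\right)^{4} = \left(24 \left(-3 + \frac{\sqrt{\left(6 \cdot 5\right)^{2} + \left(\frac{8}{3} - \frac{10}{3}\right)^{2}}}{3}\right)\right)^{4} = \left(24 \left(-3 + \frac{\sqrt{30^{2} + \left(- \frac{2}{3}\right)^{2}}}{3}\right)\right)^{4} = \left(24 \left(-3 + \frac{\sqrt{900 + \frac{4}{9}}}{3}\right)\right)^{4} = \left(24 \left(-3 + \frac{\sqrt{\frac{8104}{9}}}{3}\right)\right)^{4} = \left(24 \left(-3 + \frac{\frac{2}{3} \sqrt{2026}}{3}\right)\right)^{4} = \left(24 \left(-3 + \frac{2 \sqrt{2026}}{9}\right)\right)^{4} = \left(-72 + \frac{16 \sqrt{2026}}{3}\right)^{4}$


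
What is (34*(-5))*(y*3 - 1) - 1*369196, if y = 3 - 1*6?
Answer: -367496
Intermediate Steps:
y = -3 (y = 3 - 6 = -3)
(34*(-5))*(y*3 - 1) - 1*369196 = (34*(-5))*(-3*3 - 1) - 1*369196 = -170*(-9 - 1) - 369196 = -170*(-10) - 369196 = 1700 - 369196 = -367496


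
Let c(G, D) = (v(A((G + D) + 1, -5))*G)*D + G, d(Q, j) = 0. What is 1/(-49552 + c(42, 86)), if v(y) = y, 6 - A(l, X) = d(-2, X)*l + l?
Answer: -1/493786 ≈ -2.0252e-6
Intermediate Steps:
A(l, X) = 6 - l (A(l, X) = 6 - (0*l + l) = 6 - (0 + l) = 6 - l)
c(G, D) = G + D*G*(5 - D - G) (c(G, D) = ((6 - ((G + D) + 1))*G)*D + G = ((6 - ((D + G) + 1))*G)*D + G = ((6 - (1 + D + G))*G)*D + G = ((6 + (-1 - D - G))*G)*D + G = ((5 - D - G)*G)*D + G = (G*(5 - D - G))*D + G = D*G*(5 - D - G) + G = G + D*G*(5 - D - G))
1/(-49552 + c(42, 86)) = 1/(-49552 - 1*42*(-1 + 86*(-5 + 86 + 42))) = 1/(-49552 - 1*42*(-1 + 86*123)) = 1/(-49552 - 1*42*(-1 + 10578)) = 1/(-49552 - 1*42*10577) = 1/(-49552 - 444234) = 1/(-493786) = -1/493786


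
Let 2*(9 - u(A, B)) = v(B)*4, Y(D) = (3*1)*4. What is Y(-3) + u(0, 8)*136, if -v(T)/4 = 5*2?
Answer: 12116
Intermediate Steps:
Y(D) = 12 (Y(D) = 3*4 = 12)
v(T) = -40 (v(T) = -20*2 = -4*10 = -40)
u(A, B) = 89 (u(A, B) = 9 - (-20)*4 = 9 - ½*(-160) = 9 + 80 = 89)
Y(-3) + u(0, 8)*136 = 12 + 89*136 = 12 + 12104 = 12116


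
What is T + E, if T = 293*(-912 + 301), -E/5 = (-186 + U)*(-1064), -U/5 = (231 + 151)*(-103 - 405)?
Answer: 5160721057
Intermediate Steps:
U = 970280 (U = -5*(231 + 151)*(-103 - 405) = -1910*(-508) = -5*(-194056) = 970280)
E = 5160900080 (E = -5*(-186 + 970280)*(-1064) = -4850470*(-1064) = -5*(-1032180016) = 5160900080)
T = -179023 (T = 293*(-611) = -179023)
T + E = -179023 + 5160900080 = 5160721057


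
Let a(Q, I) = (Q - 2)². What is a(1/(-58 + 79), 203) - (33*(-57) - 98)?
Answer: 874420/441 ≈ 1982.8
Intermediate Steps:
a(Q, I) = (-2 + Q)²
a(1/(-58 + 79), 203) - (33*(-57) - 98) = (-2 + 1/(-58 + 79))² - (33*(-57) - 98) = (-2 + 1/21)² - (-1881 - 98) = (-2 + 1/21)² - 1*(-1979) = (-41/21)² + 1979 = 1681/441 + 1979 = 874420/441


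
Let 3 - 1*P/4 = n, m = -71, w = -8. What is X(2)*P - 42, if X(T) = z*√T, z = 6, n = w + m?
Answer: -42 + 1968*√2 ≈ 2741.2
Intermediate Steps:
n = -79 (n = -8 - 71 = -79)
P = 328 (P = 12 - 4*(-79) = 12 + 316 = 328)
X(T) = 6*√T
X(2)*P - 42 = (6*√2)*328 - 42 = 1968*√2 - 42 = -42 + 1968*√2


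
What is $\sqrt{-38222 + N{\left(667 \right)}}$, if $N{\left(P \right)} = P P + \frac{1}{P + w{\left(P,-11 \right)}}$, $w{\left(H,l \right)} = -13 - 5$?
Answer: $\frac{2 \sqrt{42822136929}}{649} \approx 637.7$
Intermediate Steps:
$w{\left(H,l \right)} = -18$
$N{\left(P \right)} = P^{2} + \frac{1}{-18 + P}$ ($N{\left(P \right)} = P P + \frac{1}{P - 18} = P^{2} + \frac{1}{-18 + P}$)
$\sqrt{-38222 + N{\left(667 \right)}} = \sqrt{-38222 + \frac{1 + 667^{3} - 18 \cdot 667^{2}}{-18 + 667}} = \sqrt{-38222 + \frac{1 + 296740963 - 8008002}{649}} = \sqrt{-38222 + \frac{1}{649} \cdot 288732962} = \sqrt{-38222 + \frac{288732962}{649}} = \sqrt{\frac{263926884}{649}} = \frac{2 \sqrt{42822136929}}{649}$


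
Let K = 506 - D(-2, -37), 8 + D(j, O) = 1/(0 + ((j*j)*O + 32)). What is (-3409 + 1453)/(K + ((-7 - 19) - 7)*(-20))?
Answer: -75632/45395 ≈ -1.6661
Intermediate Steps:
D(j, O) = -8 + 1/(32 + O*j²) (D(j, O) = -8 + 1/(0 + ((j*j)*O + 32)) = -8 + 1/(0 + (j²*O + 32)) = -8 + 1/(0 + (O*j² + 32)) = -8 + 1/(0 + (32 + O*j²)) = -8 + 1/(32 + O*j²))
K = 59625/116 (K = 506 - (-255 - 8*(-37)*(-2)²)/(32 - 37*(-2)²) = 506 - (-255 - 8*(-37)*4)/(32 - 37*4) = 506 - (-255 + 1184)/(32 - 148) = 506 - 929/(-116) = 506 - (-1)*929/116 = 506 - 1*(-929/116) = 506 + 929/116 = 59625/116 ≈ 514.01)
(-3409 + 1453)/(K + ((-7 - 19) - 7)*(-20)) = (-3409 + 1453)/(59625/116 + ((-7 - 19) - 7)*(-20)) = -1956/(59625/116 + (-26 - 7)*(-20)) = -1956/(59625/116 - 33*(-20)) = -1956/(59625/116 + 660) = -1956/136185/116 = -1956*116/136185 = -75632/45395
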